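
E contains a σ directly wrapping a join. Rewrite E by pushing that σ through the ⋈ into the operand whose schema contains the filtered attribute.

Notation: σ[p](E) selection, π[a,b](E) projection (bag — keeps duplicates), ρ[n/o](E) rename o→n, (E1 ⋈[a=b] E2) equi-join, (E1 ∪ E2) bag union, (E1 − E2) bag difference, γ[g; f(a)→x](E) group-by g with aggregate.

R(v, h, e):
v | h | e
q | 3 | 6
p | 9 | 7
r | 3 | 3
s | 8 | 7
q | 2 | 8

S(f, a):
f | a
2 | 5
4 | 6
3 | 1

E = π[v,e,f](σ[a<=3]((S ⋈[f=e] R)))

σ filters on a, owned by the left side.
E' = π[v,e,f]((σ[a<=3](S) ⋈[f=e] R))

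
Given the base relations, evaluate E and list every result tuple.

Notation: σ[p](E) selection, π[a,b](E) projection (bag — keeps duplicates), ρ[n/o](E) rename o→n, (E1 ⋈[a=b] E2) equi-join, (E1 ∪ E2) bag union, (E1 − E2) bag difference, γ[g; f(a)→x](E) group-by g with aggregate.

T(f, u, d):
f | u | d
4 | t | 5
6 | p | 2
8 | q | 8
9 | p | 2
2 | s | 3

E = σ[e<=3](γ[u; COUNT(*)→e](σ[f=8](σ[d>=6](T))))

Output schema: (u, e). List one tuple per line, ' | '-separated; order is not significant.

Subexpression sizes:
  T → 5
  σ[d>=6](T) → 1
  σ[f=8](σ[d>=6](T)) → 1
  γ[u; COUNT(*)→e](σ[f=8](σ[d>=6](T))) → 1
  σ[e<=3](γ[u; COUNT(*)→e](σ[f=8](σ[d>=6](T)))) → 1

== RESULT ==
u | e
q | 1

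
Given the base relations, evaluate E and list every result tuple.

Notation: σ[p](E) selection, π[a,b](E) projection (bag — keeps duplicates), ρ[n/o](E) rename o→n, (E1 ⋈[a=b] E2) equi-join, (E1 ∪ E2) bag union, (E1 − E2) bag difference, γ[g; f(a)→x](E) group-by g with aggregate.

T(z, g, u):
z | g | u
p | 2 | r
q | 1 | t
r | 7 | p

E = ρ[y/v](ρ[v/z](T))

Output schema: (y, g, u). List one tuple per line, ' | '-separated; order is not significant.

Per-node cardinality:
  T → 3
  ρ[v/z](T) → 3
  ρ[y/v](ρ[v/z](T)) → 3

== RESULT ==
y | g | u
p | 2 | r
q | 1 | t
r | 7 | p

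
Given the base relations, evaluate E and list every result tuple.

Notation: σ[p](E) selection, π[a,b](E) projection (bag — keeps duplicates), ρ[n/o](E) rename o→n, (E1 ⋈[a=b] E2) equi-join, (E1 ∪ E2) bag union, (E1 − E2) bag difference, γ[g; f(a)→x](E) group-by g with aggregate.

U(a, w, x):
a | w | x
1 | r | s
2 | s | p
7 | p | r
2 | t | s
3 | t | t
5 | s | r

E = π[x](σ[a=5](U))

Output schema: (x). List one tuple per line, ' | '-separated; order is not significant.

Stepwise |·|:
  U → 6
  σ[a=5](U) → 1
  π[x](σ[a=5](U)) → 1

== RESULT ==
x
r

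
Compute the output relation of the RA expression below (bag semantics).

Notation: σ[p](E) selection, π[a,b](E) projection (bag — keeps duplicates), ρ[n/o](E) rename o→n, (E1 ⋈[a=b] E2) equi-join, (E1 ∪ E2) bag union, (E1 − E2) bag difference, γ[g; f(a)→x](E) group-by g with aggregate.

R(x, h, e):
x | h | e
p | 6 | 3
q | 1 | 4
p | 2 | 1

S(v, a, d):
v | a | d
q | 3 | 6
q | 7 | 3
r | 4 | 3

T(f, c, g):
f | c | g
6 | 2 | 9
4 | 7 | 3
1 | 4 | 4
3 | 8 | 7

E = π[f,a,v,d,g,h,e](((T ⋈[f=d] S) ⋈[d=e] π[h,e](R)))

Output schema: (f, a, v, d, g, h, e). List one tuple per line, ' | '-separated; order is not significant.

Subexpression sizes:
  T → 4
  S → 3
  (T ⋈[f=d] S) → 3
  R → 3
  π[h,e](R) → 3
  ((T ⋈[f=d] S) ⋈[d=e] π[h,e](R)) → 2
  π[f,a,v,d,g,h,e](((T ⋈[f=d] S) ⋈[d=e] π[h,e](R))) → 2

== RESULT ==
f | a | v | d | g | h | e
3 | 4 | r | 3 | 7 | 6 | 3
3 | 7 | q | 3 | 7 | 6 | 3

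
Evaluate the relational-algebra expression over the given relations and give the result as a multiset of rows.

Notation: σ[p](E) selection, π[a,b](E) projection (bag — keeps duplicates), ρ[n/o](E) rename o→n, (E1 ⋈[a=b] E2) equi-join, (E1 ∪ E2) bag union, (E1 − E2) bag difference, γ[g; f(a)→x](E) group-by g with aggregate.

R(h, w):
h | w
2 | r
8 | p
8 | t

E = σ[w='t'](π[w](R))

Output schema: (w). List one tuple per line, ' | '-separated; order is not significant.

Row counts bottom-up:
  R → 3
  π[w](R) → 3
  σ[w='t'](π[w](R)) → 1

== RESULT ==
w
t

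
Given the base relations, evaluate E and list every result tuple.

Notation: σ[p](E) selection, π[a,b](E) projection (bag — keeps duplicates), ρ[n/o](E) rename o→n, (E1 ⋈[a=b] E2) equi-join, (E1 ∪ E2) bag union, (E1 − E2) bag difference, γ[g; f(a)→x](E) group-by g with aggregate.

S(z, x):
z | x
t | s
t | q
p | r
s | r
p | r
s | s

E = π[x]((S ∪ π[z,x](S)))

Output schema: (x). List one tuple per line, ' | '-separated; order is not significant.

Row counts bottom-up:
  S → 6
  S → 6
  π[z,x](S) → 6
  (S ∪ π[z,x](S)) → 12
  π[x]((S ∪ π[z,x](S))) → 12

== RESULT ==
x
q
q
r
r
r
r
r
r
s
s
s
s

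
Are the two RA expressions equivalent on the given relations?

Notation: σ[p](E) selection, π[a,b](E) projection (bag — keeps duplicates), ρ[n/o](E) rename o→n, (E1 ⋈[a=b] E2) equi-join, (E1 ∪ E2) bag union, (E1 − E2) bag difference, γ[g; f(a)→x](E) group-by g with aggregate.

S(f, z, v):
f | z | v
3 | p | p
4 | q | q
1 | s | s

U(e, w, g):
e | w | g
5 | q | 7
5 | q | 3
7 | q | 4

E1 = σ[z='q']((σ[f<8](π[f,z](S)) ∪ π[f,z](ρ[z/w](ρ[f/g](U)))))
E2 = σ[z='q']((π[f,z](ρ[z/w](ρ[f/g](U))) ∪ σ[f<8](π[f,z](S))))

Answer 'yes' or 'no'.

E1 per-node cardinality:
  S → 3
  π[f,z](S) → 3
  σ[f<8](π[f,z](S)) → 3
  U → 3
  ρ[f/g](U) → 3
  ρ[z/w](ρ[f/g](U)) → 3
  π[f,z](ρ[z/w](ρ[f/g](U))) → 3
  (σ[f<8](π[f,z](S)) ∪ π[f,z](ρ[z/w](ρ[f/g](U)))) → 6
  σ[z='q']((σ[f<8](π[f,z](S)) ∪ π[f,z](ρ[z/w](ρ[f/g](U))))) → 4
E2 per-node cardinality:
  U → 3
  ρ[f/g](U) → 3
  ρ[z/w](ρ[f/g](U)) → 3
  π[f,z](ρ[z/w](ρ[f/g](U))) → 3
  S → 3
  π[f,z](S) → 3
  σ[f<8](π[f,z](S)) → 3
  (π[f,z](ρ[z/w](ρ[f/g](U))) ∪ σ[f<8](π[f,z](S))) → 6
  σ[z='q']((π[f,z](ρ[z/w](ρ[f/g](U))) ∪ σ[f<8](π[f,z](S)))) → 4

E1 and E2 produce the same multiset:
f | z
3 | q
4 | q
4 | q
7 | q

yes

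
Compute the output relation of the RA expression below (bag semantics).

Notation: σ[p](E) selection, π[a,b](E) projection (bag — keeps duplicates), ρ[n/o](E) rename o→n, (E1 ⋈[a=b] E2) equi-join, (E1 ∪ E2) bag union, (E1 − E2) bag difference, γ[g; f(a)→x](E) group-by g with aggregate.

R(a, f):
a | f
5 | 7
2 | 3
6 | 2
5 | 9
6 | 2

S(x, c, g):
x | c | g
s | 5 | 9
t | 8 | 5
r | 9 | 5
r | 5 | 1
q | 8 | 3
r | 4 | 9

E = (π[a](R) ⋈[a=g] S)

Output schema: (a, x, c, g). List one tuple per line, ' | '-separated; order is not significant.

Per-node cardinality:
  R → 5
  π[a](R) → 5
  S → 6
  (π[a](R) ⋈[a=g] S) → 4

== RESULT ==
a | x | c | g
5 | r | 9 | 5
5 | r | 9 | 5
5 | t | 8 | 5
5 | t | 8 | 5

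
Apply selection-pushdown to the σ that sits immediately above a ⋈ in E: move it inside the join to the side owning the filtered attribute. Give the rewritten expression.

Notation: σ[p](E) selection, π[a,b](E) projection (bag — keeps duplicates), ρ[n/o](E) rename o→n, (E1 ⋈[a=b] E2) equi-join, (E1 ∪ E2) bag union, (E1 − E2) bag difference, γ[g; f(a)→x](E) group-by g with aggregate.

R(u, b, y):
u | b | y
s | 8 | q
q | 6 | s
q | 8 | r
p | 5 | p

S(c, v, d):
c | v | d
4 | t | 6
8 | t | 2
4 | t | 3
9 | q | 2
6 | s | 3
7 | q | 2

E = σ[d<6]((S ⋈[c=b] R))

σ filters on d, owned by the left side.
E' = (σ[d<6](S) ⋈[c=b] R)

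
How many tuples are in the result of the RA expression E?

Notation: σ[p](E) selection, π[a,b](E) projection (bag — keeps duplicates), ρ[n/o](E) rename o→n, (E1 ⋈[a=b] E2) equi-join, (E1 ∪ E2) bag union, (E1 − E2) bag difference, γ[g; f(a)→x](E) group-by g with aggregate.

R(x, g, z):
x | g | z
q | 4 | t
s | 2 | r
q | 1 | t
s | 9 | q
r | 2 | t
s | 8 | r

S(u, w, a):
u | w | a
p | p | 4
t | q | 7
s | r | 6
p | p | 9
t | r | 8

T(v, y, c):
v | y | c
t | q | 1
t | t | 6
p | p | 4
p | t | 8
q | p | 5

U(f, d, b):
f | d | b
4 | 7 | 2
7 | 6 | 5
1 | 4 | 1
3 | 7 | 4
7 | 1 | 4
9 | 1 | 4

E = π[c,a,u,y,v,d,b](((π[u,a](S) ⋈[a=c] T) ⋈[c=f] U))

Subexpression sizes:
  S → 5
  π[u,a](S) → 5
  T → 5
  (π[u,a](S) ⋈[a=c] T) → 3
  U → 6
  ((π[u,a](S) ⋈[a=c] T) ⋈[c=f] U) → 1
  π[c,a,u,y,v,d,b](((π[u,a](S) ⋈[a=c] T) ⋈[c=f] U)) → 1

|E| = 1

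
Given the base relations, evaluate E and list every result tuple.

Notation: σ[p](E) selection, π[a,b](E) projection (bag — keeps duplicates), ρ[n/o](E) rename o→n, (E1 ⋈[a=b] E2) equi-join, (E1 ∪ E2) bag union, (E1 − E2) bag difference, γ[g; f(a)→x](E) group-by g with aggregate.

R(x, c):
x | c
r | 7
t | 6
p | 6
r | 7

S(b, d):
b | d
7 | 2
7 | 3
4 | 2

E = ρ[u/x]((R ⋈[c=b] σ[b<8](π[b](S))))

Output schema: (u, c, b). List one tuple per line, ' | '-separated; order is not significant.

Subexpression sizes:
  R → 4
  S → 3
  π[b](S) → 3
  σ[b<8](π[b](S)) → 3
  (R ⋈[c=b] σ[b<8](π[b](S))) → 4
  ρ[u/x]((R ⋈[c=b] σ[b<8](π[b](S)))) → 4

== RESULT ==
u | c | b
r | 7 | 7
r | 7 | 7
r | 7 | 7
r | 7 | 7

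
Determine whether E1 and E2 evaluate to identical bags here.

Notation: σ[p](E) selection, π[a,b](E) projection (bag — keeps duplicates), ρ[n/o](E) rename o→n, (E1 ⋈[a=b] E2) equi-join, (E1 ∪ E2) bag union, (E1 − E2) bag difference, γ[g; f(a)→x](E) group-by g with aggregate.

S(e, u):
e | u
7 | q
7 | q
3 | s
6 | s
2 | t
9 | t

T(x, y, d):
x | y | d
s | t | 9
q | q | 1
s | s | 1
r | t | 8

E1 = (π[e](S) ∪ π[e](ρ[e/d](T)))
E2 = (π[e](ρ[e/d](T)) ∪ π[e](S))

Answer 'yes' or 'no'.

E1 row counts bottom-up:
  S → 6
  π[e](S) → 6
  T → 4
  ρ[e/d](T) → 4
  π[e](ρ[e/d](T)) → 4
  (π[e](S) ∪ π[e](ρ[e/d](T))) → 10
E2 row counts bottom-up:
  T → 4
  ρ[e/d](T) → 4
  π[e](ρ[e/d](T)) → 4
  S → 6
  π[e](S) → 6
  (π[e](ρ[e/d](T)) ∪ π[e](S)) → 10

E1 and E2 produce the same multiset:
e
1
1
2
3
6
7
7
8
9
9

yes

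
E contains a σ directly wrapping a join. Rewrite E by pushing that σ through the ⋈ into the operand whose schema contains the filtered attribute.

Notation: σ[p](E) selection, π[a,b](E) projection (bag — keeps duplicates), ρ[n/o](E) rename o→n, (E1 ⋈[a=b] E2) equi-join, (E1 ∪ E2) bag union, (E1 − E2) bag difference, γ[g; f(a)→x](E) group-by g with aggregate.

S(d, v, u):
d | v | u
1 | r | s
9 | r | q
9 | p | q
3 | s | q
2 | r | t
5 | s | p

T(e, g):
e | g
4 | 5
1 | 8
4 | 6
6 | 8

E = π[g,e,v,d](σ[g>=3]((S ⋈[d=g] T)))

σ filters on g, owned by the right side.
E' = π[g,e,v,d]((S ⋈[d=g] σ[g>=3](T)))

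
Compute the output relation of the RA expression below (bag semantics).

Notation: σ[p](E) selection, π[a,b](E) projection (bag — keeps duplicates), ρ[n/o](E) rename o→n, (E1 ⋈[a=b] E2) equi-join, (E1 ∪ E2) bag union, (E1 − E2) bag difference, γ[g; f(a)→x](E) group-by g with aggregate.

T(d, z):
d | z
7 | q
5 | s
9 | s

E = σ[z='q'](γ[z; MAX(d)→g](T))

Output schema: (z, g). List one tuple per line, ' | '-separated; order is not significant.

Subexpression sizes:
  T → 3
  γ[z; MAX(d)→g](T) → 2
  σ[z='q'](γ[z; MAX(d)→g](T)) → 1

== RESULT ==
z | g
q | 7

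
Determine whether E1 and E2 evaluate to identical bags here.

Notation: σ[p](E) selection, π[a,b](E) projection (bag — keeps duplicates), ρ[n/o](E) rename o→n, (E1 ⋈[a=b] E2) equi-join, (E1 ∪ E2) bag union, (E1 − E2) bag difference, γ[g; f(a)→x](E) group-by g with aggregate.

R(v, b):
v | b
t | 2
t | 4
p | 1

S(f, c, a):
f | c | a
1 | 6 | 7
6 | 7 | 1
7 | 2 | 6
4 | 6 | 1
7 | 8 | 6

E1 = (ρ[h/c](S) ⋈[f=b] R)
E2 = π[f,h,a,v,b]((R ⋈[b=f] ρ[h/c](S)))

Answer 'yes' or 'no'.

E1 row counts bottom-up:
  S → 5
  ρ[h/c](S) → 5
  R → 3
  (ρ[h/c](S) ⋈[f=b] R) → 2
E2 row counts bottom-up:
  R → 3
  S → 5
  ρ[h/c](S) → 5
  (R ⋈[b=f] ρ[h/c](S)) → 2
  π[f,h,a,v,b]((R ⋈[b=f] ρ[h/c](S))) → 2

E1 and E2 produce the same multiset:
f | h | a | v | b
1 | 6 | 7 | p | 1
4 | 6 | 1 | t | 4

yes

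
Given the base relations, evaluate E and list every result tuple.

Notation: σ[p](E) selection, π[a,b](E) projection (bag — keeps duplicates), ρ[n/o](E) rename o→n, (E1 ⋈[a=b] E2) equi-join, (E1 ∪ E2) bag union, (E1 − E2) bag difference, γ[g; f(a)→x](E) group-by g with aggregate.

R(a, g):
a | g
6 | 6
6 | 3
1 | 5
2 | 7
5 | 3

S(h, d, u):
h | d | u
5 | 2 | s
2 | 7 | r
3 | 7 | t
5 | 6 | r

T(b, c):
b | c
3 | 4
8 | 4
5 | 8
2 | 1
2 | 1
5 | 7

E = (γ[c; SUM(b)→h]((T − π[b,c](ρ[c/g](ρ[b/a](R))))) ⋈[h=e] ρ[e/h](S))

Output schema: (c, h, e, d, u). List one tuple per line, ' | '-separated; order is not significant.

Per-node cardinality:
  T → 6
  R → 5
  ρ[b/a](R) → 5
  ρ[c/g](ρ[b/a](R)) → 5
  π[b,c](ρ[c/g](ρ[b/a](R))) → 5
  (T − π[b,c](ρ[c/g](ρ[b/a](R)))) → 6
  γ[c; SUM(b)→h]((T − π[b,c](ρ[c/g](ρ[b/a](R))))) → 4
  S → 4
  ρ[e/h](S) → 4
  (γ[c; SUM(b)→h]((T − π[b,c](ρ[c/g](ρ[b/a](R))))) ⋈[h=e] ρ[e/h](S)) → 4

== RESULT ==
c | h | e | d | u
7 | 5 | 5 | 2 | s
7 | 5 | 5 | 6 | r
8 | 5 | 5 | 2 | s
8 | 5 | 5 | 6 | r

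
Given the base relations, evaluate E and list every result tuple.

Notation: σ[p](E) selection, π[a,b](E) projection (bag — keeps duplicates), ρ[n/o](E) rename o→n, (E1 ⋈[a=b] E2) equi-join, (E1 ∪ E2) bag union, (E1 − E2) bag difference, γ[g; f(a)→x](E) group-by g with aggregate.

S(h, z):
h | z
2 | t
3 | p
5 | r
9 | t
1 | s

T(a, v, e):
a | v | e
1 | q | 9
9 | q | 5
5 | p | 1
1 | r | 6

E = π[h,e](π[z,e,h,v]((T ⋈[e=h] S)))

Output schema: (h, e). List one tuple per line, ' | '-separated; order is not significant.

Stepwise |·|:
  T → 4
  S → 5
  (T ⋈[e=h] S) → 3
  π[z,e,h,v]((T ⋈[e=h] S)) → 3
  π[h,e](π[z,e,h,v]((T ⋈[e=h] S))) → 3

== RESULT ==
h | e
1 | 1
5 | 5
9 | 9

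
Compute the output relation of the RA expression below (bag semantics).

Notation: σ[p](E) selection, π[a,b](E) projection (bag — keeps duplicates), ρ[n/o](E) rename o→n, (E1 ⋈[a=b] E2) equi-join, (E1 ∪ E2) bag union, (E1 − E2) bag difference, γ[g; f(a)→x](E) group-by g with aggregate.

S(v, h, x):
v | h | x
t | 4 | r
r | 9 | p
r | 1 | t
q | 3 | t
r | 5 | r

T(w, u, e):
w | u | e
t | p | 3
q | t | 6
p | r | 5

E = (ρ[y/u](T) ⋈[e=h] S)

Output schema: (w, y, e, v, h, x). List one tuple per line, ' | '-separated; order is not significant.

Row counts bottom-up:
  T → 3
  ρ[y/u](T) → 3
  S → 5
  (ρ[y/u](T) ⋈[e=h] S) → 2

== RESULT ==
w | y | e | v | h | x
p | r | 5 | r | 5 | r
t | p | 3 | q | 3 | t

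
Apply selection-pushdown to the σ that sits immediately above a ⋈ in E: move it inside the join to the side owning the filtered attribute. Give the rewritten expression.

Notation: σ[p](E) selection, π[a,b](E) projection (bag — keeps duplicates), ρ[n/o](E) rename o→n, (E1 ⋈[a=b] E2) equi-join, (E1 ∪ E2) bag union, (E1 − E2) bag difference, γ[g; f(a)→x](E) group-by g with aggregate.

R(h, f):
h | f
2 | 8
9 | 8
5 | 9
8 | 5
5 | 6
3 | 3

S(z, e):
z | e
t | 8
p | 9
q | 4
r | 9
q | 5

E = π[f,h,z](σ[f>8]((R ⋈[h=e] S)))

σ filters on f, owned by the left side.
E' = π[f,h,z]((σ[f>8](R) ⋈[h=e] S))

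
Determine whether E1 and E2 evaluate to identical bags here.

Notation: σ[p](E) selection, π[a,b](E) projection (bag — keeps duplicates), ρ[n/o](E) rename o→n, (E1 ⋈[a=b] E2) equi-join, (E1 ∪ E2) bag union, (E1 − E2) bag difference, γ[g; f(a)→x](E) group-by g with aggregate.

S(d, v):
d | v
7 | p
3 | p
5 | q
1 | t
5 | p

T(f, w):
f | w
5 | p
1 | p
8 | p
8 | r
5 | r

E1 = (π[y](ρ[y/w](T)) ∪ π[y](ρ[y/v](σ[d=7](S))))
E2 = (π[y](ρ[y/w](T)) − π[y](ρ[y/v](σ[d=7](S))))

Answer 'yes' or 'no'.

E1 subexpression sizes:
  T → 5
  ρ[y/w](T) → 5
  π[y](ρ[y/w](T)) → 5
  S → 5
  σ[d=7](S) → 1
  ρ[y/v](σ[d=7](S)) → 1
  π[y](ρ[y/v](σ[d=7](S))) → 1
  (π[y](ρ[y/w](T)) ∪ π[y](ρ[y/v](σ[d=7](S)))) → 6
E2 subexpression sizes:
  T → 5
  ρ[y/w](T) → 5
  π[y](ρ[y/w](T)) → 5
  S → 5
  σ[d=7](S) → 1
  ρ[y/v](σ[d=7](S)) → 1
  π[y](ρ[y/v](σ[d=7](S))) → 1
  (π[y](ρ[y/w](T)) − π[y](ρ[y/v](σ[d=7](S)))) → 4

E1 result:
y
p
p
p
p
r
r
E2 result:
y
p
p
r
r
Witness: ('p',) appears 4× in E1 but 2× in E2.

no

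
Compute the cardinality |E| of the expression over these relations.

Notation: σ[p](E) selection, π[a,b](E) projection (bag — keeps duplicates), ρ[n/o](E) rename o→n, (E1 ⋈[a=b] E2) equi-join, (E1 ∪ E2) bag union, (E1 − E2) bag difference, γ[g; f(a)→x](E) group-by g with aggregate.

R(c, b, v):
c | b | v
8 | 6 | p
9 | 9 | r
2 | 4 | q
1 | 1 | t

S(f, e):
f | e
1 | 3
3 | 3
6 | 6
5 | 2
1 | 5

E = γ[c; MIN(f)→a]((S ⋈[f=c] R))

Per-node cardinality:
  S → 5
  R → 4
  (S ⋈[f=c] R) → 2
  γ[c; MIN(f)→a]((S ⋈[f=c] R)) → 1

|E| = 1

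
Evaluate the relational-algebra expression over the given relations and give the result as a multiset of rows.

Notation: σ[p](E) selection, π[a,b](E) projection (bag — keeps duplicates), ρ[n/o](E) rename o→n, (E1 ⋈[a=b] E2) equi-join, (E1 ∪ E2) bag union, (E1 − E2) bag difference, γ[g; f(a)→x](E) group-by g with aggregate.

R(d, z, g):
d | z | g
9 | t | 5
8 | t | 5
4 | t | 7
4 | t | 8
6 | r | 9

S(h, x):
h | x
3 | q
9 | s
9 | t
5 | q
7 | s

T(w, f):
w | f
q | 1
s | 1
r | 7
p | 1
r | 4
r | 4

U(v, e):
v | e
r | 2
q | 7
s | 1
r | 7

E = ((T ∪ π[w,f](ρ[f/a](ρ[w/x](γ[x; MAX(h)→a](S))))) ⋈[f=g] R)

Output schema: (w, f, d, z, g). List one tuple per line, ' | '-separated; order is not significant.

Stepwise |·|:
  T → 6
  S → 5
  γ[x; MAX(h)→a](S) → 3
  ρ[w/x](γ[x; MAX(h)→a](S)) → 3
  ρ[f/a](ρ[w/x](γ[x; MAX(h)→a](S))) → 3
  π[w,f](ρ[f/a](ρ[w/x](γ[x; MAX(h)→a](S)))) → 3
  (T ∪ π[w,f](ρ[f/a](ρ[w/x](γ[x; MAX(h)→a](S))))) → 9
  R → 5
  ((T ∪ π[w,f](ρ[f/a](ρ[w/x](γ[x; MAX(h)→a](S))))) ⋈[f=g] R) → 5

== RESULT ==
w | f | d | z | g
q | 5 | 8 | t | 5
q | 5 | 9 | t | 5
r | 7 | 4 | t | 7
s | 9 | 6 | r | 9
t | 9 | 6 | r | 9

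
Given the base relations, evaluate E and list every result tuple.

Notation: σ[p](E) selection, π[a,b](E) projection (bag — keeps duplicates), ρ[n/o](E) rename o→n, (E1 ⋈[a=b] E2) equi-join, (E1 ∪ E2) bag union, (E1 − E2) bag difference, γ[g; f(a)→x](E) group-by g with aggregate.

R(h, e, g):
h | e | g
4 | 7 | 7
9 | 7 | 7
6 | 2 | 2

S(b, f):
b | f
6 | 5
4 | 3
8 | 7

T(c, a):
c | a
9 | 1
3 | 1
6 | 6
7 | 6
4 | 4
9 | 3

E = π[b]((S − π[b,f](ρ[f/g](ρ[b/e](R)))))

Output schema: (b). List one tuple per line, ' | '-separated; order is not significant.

Subexpression sizes:
  S → 3
  R → 3
  ρ[b/e](R) → 3
  ρ[f/g](ρ[b/e](R)) → 3
  π[b,f](ρ[f/g](ρ[b/e](R))) → 3
  (S − π[b,f](ρ[f/g](ρ[b/e](R)))) → 3
  π[b]((S − π[b,f](ρ[f/g](ρ[b/e](R))))) → 3

== RESULT ==
b
4
6
8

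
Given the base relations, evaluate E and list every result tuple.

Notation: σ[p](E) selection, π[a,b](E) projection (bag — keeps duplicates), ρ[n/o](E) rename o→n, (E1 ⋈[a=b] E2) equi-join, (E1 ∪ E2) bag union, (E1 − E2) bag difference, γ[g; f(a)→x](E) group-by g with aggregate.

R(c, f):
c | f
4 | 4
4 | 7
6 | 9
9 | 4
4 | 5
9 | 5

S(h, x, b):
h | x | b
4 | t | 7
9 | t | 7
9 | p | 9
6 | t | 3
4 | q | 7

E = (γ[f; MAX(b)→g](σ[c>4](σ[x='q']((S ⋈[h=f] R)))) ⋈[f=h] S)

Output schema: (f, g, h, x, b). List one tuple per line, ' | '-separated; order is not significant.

Row counts bottom-up:
  S → 5
  R → 6
  (S ⋈[h=f] R) → 6
  σ[x='q']((S ⋈[h=f] R)) → 2
  σ[c>4](σ[x='q']((S ⋈[h=f] R))) → 1
  γ[f; MAX(b)→g](σ[c>4](σ[x='q']((S ⋈[h=f] R)))) → 1
  S → 5
  (γ[f; MAX(b)→g](σ[c>4](σ[x='q']((S ⋈[h=f] R)))) ⋈[f=h] S) → 2

== RESULT ==
f | g | h | x | b
4 | 7 | 4 | q | 7
4 | 7 | 4 | t | 7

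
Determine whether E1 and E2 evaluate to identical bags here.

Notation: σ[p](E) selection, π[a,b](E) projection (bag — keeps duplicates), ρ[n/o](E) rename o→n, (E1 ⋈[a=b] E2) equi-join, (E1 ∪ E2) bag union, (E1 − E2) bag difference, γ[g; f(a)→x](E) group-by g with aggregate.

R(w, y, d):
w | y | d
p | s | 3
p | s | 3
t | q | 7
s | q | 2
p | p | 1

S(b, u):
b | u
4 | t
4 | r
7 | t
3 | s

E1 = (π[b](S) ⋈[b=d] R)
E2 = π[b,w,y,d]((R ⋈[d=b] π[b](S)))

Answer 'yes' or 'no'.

E1 subexpression sizes:
  S → 4
  π[b](S) → 4
  R → 5
  (π[b](S) ⋈[b=d] R) → 3
E2 subexpression sizes:
  R → 5
  S → 4
  π[b](S) → 4
  (R ⋈[d=b] π[b](S)) → 3
  π[b,w,y,d]((R ⋈[d=b] π[b](S))) → 3

E1 and E2 produce the same multiset:
b | w | y | d
3 | p | s | 3
3 | p | s | 3
7 | t | q | 7

yes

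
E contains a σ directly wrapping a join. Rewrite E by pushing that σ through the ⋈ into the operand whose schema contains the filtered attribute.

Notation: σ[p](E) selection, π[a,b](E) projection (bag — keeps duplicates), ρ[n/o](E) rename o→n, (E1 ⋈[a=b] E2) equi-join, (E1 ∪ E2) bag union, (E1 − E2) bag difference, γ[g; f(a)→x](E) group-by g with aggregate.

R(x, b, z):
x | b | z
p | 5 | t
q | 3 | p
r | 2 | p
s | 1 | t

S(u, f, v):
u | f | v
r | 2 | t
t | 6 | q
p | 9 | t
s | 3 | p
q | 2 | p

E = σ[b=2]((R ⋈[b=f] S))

σ filters on b, owned by the left side.
E' = (σ[b=2](R) ⋈[b=f] S)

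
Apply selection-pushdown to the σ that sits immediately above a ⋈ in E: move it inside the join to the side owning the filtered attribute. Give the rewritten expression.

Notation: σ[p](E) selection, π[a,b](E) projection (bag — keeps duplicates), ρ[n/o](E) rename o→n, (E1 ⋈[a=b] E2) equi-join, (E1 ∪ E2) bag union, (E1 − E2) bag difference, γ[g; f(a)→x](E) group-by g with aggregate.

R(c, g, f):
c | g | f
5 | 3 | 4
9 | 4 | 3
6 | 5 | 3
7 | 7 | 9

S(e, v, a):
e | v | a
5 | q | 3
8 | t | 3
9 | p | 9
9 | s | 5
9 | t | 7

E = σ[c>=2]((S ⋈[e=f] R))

σ filters on c, owned by the right side.
E' = (S ⋈[e=f] σ[c>=2](R))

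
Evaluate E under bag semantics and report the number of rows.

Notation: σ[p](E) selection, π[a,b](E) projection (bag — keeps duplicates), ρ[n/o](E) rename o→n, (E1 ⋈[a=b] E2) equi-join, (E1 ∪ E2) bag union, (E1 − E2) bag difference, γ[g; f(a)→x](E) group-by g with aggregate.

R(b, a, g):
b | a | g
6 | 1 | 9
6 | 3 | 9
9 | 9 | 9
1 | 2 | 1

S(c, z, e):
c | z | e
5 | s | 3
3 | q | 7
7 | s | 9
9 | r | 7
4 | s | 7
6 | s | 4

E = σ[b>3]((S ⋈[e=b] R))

Row counts bottom-up:
  S → 6
  R → 4
  (S ⋈[e=b] R) → 1
  σ[b>3]((S ⋈[e=b] R)) → 1

|E| = 1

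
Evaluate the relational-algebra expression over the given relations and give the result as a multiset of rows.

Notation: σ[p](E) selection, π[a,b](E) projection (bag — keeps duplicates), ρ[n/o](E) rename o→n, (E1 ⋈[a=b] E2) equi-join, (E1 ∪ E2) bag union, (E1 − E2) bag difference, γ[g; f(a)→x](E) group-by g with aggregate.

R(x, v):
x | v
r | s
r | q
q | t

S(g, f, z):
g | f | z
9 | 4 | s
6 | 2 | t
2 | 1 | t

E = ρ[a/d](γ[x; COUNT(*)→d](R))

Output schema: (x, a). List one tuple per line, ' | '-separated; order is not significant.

Stepwise |·|:
  R → 3
  γ[x; COUNT(*)→d](R) → 2
  ρ[a/d](γ[x; COUNT(*)→d](R)) → 2

== RESULT ==
x | a
q | 1
r | 2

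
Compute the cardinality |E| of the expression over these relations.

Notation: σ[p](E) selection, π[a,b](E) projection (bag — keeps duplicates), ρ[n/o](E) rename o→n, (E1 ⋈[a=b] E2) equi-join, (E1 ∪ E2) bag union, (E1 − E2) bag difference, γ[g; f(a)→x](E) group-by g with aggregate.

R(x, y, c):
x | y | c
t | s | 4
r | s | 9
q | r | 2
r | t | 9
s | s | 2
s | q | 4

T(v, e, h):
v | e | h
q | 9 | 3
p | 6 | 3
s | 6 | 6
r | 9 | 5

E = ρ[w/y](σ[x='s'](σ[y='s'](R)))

Row counts bottom-up:
  R → 6
  σ[y='s'](R) → 3
  σ[x='s'](σ[y='s'](R)) → 1
  ρ[w/y](σ[x='s'](σ[y='s'](R))) → 1

|E| = 1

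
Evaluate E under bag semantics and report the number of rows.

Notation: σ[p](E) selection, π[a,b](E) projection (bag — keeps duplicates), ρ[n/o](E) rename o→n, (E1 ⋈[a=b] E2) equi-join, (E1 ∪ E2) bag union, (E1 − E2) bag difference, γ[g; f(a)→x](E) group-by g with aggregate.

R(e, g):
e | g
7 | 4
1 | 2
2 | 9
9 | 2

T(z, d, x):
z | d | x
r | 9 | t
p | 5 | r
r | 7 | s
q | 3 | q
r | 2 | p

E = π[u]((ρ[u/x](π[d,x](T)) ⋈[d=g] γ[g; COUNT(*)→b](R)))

Stepwise |·|:
  T → 5
  π[d,x](T) → 5
  ρ[u/x](π[d,x](T)) → 5
  R → 4
  γ[g; COUNT(*)→b](R) → 3
  (ρ[u/x](π[d,x](T)) ⋈[d=g] γ[g; COUNT(*)→b](R)) → 2
  π[u]((ρ[u/x](π[d,x](T)) ⋈[d=g] γ[g; COUNT(*)→b](R))) → 2

|E| = 2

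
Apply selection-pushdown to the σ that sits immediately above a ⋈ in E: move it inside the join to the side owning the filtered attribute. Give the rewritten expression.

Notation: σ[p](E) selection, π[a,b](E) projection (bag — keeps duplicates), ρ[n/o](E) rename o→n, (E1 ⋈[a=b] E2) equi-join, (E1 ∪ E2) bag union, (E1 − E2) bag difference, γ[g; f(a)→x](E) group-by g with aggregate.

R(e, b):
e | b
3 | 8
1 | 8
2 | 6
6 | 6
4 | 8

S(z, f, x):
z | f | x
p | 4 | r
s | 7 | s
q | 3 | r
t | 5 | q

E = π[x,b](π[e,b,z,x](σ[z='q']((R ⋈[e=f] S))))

σ filters on z, owned by the right side.
E' = π[x,b](π[e,b,z,x]((R ⋈[e=f] σ[z='q'](S))))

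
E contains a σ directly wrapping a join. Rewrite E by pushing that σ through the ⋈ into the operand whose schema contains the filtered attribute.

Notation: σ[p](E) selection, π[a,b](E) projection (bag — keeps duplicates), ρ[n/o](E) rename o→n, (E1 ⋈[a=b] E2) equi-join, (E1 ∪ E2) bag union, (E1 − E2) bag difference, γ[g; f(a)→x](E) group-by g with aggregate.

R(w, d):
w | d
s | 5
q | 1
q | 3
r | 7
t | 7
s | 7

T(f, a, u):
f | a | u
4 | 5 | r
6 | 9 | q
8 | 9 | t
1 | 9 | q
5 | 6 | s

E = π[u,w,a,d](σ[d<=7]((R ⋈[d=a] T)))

σ filters on d, owned by the left side.
E' = π[u,w,a,d]((σ[d<=7](R) ⋈[d=a] T))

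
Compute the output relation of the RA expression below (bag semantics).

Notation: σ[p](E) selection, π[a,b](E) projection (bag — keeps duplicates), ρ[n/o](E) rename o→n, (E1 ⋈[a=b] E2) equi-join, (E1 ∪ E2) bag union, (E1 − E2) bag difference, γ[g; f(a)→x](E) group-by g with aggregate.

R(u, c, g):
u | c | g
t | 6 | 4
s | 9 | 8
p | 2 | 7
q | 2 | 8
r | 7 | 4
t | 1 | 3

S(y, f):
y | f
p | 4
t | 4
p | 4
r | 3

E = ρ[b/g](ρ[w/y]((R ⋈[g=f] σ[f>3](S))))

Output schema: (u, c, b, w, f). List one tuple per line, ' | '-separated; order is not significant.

Row counts bottom-up:
  R → 6
  S → 4
  σ[f>3](S) → 3
  (R ⋈[g=f] σ[f>3](S)) → 6
  ρ[w/y]((R ⋈[g=f] σ[f>3](S))) → 6
  ρ[b/g](ρ[w/y]((R ⋈[g=f] σ[f>3](S)))) → 6

== RESULT ==
u | c | b | w | f
r | 7 | 4 | p | 4
r | 7 | 4 | p | 4
r | 7 | 4 | t | 4
t | 6 | 4 | p | 4
t | 6 | 4 | p | 4
t | 6 | 4 | t | 4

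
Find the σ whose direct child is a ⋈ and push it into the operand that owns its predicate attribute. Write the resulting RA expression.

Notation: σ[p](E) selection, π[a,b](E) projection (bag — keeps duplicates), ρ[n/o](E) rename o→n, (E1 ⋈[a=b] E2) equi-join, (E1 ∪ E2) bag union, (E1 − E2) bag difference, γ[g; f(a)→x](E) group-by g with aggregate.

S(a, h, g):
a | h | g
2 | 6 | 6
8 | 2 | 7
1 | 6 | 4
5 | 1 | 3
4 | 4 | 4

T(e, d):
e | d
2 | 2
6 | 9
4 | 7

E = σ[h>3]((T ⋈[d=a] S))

σ filters on h, owned by the right side.
E' = (T ⋈[d=a] σ[h>3](S))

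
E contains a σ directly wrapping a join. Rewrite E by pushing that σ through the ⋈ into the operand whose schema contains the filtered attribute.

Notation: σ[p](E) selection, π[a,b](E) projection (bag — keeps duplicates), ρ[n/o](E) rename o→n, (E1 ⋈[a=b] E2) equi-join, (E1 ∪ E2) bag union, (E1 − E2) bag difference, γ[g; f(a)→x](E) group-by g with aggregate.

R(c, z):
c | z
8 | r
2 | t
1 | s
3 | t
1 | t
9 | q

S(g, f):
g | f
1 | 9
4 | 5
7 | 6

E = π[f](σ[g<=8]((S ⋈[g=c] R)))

σ filters on g, owned by the left side.
E' = π[f]((σ[g<=8](S) ⋈[g=c] R))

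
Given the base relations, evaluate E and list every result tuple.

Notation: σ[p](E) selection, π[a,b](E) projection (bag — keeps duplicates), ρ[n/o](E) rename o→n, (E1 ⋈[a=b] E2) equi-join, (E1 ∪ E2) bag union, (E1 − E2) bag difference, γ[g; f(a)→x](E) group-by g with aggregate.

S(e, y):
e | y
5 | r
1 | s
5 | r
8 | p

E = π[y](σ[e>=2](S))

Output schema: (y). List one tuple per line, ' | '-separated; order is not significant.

Per-node cardinality:
  S → 4
  σ[e>=2](S) → 3
  π[y](σ[e>=2](S)) → 3

== RESULT ==
y
p
r
r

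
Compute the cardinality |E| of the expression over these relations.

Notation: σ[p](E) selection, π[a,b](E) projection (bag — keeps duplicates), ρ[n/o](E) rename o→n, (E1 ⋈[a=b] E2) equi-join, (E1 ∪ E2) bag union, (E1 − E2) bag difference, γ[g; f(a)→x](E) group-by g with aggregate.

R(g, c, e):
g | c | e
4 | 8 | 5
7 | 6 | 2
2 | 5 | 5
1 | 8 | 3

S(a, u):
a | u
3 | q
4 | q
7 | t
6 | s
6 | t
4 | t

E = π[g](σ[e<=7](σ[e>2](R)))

Per-node cardinality:
  R → 4
  σ[e>2](R) → 3
  σ[e<=7](σ[e>2](R)) → 3
  π[g](σ[e<=7](σ[e>2](R))) → 3

|E| = 3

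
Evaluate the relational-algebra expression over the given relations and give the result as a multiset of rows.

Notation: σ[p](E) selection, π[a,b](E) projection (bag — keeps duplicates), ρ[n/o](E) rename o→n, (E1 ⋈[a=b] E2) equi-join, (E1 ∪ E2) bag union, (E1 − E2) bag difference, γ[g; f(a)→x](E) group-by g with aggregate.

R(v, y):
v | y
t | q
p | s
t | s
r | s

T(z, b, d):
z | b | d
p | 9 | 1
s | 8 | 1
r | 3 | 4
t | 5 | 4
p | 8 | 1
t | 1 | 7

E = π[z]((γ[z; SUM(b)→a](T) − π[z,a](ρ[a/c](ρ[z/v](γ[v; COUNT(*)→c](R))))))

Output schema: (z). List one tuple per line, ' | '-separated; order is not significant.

Stepwise |·|:
  T → 6
  γ[z; SUM(b)→a](T) → 4
  R → 4
  γ[v; COUNT(*)→c](R) → 3
  ρ[z/v](γ[v; COUNT(*)→c](R)) → 3
  ρ[a/c](ρ[z/v](γ[v; COUNT(*)→c](R))) → 3
  π[z,a](ρ[a/c](ρ[z/v](γ[v; COUNT(*)→c](R)))) → 3
  (γ[z; SUM(b)→a](T) − π[z,a](ρ[a/c](ρ[z/v](γ[v; COUNT(*)→c](R))))) → 4
  π[z]((γ[z; SUM(b)→a](T) − π[z,a](ρ[a/c](ρ[z/v](γ[v; COUNT(*)→c](R)))))) → 4

== RESULT ==
z
p
r
s
t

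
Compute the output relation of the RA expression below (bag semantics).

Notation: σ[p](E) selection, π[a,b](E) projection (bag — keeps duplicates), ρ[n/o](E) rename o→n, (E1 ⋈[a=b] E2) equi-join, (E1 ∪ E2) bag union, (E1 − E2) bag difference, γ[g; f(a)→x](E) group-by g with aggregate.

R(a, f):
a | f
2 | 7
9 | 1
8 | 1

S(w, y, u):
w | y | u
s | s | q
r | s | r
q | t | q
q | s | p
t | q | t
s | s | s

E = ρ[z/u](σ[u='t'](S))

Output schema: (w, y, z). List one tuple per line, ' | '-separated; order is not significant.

Subexpression sizes:
  S → 6
  σ[u='t'](S) → 1
  ρ[z/u](σ[u='t'](S)) → 1

== RESULT ==
w | y | z
t | q | t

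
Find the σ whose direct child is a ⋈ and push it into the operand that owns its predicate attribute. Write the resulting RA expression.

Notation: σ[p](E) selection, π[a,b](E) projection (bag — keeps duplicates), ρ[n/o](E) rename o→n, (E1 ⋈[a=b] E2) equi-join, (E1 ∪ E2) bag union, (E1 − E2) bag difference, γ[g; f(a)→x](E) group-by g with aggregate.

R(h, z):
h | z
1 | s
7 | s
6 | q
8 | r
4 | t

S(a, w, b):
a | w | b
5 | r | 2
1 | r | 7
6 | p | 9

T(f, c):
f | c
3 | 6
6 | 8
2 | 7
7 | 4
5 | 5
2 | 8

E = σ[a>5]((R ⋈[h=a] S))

σ filters on a, owned by the right side.
E' = (R ⋈[h=a] σ[a>5](S))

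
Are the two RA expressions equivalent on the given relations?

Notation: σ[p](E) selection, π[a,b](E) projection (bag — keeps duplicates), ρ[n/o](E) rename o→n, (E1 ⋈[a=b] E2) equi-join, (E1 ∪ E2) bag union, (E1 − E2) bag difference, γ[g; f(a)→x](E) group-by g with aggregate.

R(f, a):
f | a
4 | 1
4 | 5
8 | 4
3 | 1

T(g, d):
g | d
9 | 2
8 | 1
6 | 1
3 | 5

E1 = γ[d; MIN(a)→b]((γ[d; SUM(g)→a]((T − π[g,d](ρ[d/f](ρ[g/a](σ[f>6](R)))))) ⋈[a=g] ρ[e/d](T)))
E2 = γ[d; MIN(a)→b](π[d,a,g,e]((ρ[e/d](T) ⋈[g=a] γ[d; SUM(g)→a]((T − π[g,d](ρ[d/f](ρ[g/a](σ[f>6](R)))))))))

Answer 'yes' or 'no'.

E1 per-node cardinality:
  T → 4
  R → 4
  σ[f>6](R) → 1
  ρ[g/a](σ[f>6](R)) → 1
  ρ[d/f](ρ[g/a](σ[f>6](R))) → 1
  π[g,d](ρ[d/f](ρ[g/a](σ[f>6](R)))) → 1
  (T − π[g,d](ρ[d/f](ρ[g/a](σ[f>6](R))))) → 4
  γ[d; SUM(g)→a]((T − π[g,d](ρ[d/f](ρ[g/a](σ[f>6](R)))))) → 3
  T → 4
  ρ[e/d](T) → 4
  (γ[d; SUM(g)→a]((T − π[g,d](ρ[d/f](ρ[g/a](σ[f>6](R)))))) ⋈[a=g] ρ[e/d](T)) → 2
  γ[d; MIN(a)→b]((γ[d; SUM(g)→a]((T − π[g,d](ρ[d/f](ρ[g/a](σ[f>6](R)))))) ⋈[a=g] ρ[e/d](T))) → 2
E2 per-node cardinality:
  T → 4
  ρ[e/d](T) → 4
  T → 4
  R → 4
  σ[f>6](R) → 1
  ρ[g/a](σ[f>6](R)) → 1
  ρ[d/f](ρ[g/a](σ[f>6](R))) → 1
  π[g,d](ρ[d/f](ρ[g/a](σ[f>6](R)))) → 1
  (T − π[g,d](ρ[d/f](ρ[g/a](σ[f>6](R))))) → 4
  γ[d; SUM(g)→a]((T − π[g,d](ρ[d/f](ρ[g/a](σ[f>6](R)))))) → 3
  (ρ[e/d](T) ⋈[g=a] γ[d; SUM(g)→a]((T − π[g,d](ρ[d/f](ρ[g/a](σ[f>6](R))))))) → 2
  π[d,a,g,e]((ρ[e/d](T) ⋈[g=a] γ[d; SUM(g)→a]((T − π[g,d](ρ[d/f](ρ[g/a](σ[f>6](R)))))))) → 2
  γ[d; MIN(a)→b](π[d,a,g,e]((ρ[e/d](T) ⋈[g=a] γ[d; SUM(g)→a]((T − π[g,d](ρ[d/f](ρ[g/a](σ[f>6](R))))))))) → 2

E1 and E2 produce the same multiset:
d | b
2 | 9
5 | 3

yes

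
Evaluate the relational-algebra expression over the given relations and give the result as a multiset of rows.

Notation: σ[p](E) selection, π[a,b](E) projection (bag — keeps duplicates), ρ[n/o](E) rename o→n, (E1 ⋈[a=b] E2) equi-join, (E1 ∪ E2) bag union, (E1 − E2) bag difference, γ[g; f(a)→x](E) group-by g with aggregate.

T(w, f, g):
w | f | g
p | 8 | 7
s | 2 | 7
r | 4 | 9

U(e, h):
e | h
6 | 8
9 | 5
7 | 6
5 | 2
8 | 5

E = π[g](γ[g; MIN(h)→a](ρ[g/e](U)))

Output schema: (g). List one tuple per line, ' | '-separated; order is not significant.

Stepwise |·|:
  U → 5
  ρ[g/e](U) → 5
  γ[g; MIN(h)→a](ρ[g/e](U)) → 5
  π[g](γ[g; MIN(h)→a](ρ[g/e](U))) → 5

== RESULT ==
g
5
6
7
8
9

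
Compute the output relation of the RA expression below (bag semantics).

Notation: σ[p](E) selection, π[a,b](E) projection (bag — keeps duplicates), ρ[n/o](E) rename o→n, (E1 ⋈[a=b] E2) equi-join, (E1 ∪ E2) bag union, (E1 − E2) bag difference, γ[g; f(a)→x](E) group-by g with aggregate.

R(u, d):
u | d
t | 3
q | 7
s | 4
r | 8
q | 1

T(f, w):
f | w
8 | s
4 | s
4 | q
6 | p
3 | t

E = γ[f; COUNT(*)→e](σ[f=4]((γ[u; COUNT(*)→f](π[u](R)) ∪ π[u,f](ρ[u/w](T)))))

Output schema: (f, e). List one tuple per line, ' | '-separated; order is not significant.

Subexpression sizes:
  R → 5
  π[u](R) → 5
  γ[u; COUNT(*)→f](π[u](R)) → 4
  T → 5
  ρ[u/w](T) → 5
  π[u,f](ρ[u/w](T)) → 5
  (γ[u; COUNT(*)→f](π[u](R)) ∪ π[u,f](ρ[u/w](T))) → 9
  σ[f=4]((γ[u; COUNT(*)→f](π[u](R)) ∪ π[u,f](ρ[u/w](T)))) → 2
  γ[f; COUNT(*)→e](σ[f=4]((γ[u; COUNT(*)→f](π[u](R)) ∪ π[u,f](ρ[u/w](T))))) → 1

== RESULT ==
f | e
4 | 2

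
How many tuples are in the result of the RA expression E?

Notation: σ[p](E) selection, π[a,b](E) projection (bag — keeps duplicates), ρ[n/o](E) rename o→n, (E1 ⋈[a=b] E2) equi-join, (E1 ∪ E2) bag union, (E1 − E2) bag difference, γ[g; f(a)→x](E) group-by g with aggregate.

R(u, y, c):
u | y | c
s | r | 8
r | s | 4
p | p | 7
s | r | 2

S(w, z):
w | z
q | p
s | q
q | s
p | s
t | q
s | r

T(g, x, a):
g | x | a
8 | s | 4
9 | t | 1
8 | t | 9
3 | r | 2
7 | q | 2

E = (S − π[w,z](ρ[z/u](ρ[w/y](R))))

Subexpression sizes:
  S → 6
  R → 4
  ρ[w/y](R) → 4
  ρ[z/u](ρ[w/y](R)) → 4
  π[w,z](ρ[z/u](ρ[w/y](R))) → 4
  (S − π[w,z](ρ[z/u](ρ[w/y](R)))) → 5

|E| = 5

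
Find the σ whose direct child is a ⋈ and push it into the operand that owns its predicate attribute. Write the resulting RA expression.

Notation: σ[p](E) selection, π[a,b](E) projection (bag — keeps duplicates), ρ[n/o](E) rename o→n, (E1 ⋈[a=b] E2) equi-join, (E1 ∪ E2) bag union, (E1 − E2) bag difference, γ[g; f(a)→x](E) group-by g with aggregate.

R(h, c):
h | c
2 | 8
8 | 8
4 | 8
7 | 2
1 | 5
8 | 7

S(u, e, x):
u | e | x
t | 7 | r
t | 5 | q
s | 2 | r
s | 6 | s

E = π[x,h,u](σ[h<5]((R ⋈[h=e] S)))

σ filters on h, owned by the left side.
E' = π[x,h,u]((σ[h<5](R) ⋈[h=e] S))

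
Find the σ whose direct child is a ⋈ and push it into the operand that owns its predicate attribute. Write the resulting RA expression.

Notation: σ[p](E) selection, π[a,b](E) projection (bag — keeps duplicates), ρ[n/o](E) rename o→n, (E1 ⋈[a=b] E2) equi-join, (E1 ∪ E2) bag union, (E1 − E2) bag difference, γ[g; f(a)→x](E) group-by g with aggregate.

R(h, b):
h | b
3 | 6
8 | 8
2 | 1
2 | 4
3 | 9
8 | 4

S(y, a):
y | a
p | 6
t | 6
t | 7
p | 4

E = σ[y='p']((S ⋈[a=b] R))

σ filters on y, owned by the left side.
E' = (σ[y='p'](S) ⋈[a=b] R)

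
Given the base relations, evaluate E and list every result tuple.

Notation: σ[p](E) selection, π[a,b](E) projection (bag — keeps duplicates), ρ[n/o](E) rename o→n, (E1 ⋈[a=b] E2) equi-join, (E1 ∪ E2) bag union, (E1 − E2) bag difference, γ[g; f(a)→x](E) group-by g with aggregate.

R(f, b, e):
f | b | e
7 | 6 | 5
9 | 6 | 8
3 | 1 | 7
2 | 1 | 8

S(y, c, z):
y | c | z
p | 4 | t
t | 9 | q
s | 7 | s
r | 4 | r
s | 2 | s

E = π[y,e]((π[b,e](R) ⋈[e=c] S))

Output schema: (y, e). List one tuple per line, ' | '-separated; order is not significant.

Row counts bottom-up:
  R → 4
  π[b,e](R) → 4
  S → 5
  (π[b,e](R) ⋈[e=c] S) → 1
  π[y,e]((π[b,e](R) ⋈[e=c] S)) → 1

== RESULT ==
y | e
s | 7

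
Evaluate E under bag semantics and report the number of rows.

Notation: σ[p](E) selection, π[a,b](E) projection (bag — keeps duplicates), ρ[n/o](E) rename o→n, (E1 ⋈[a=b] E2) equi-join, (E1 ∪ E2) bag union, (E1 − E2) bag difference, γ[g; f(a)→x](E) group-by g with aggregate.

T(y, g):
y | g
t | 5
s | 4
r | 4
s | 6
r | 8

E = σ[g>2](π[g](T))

Row counts bottom-up:
  T → 5
  π[g](T) → 5
  σ[g>2](π[g](T)) → 5

|E| = 5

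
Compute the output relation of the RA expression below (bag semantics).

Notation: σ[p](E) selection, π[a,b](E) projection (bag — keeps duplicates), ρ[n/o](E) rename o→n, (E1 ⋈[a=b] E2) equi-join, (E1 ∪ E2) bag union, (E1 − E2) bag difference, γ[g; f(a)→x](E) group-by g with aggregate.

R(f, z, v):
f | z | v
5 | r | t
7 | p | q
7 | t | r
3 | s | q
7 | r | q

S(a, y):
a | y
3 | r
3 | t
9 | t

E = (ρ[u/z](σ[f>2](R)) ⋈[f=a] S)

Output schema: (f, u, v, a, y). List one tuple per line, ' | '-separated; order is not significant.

Per-node cardinality:
  R → 5
  σ[f>2](R) → 5
  ρ[u/z](σ[f>2](R)) → 5
  S → 3
  (ρ[u/z](σ[f>2](R)) ⋈[f=a] S) → 2

== RESULT ==
f | u | v | a | y
3 | s | q | 3 | r
3 | s | q | 3 | t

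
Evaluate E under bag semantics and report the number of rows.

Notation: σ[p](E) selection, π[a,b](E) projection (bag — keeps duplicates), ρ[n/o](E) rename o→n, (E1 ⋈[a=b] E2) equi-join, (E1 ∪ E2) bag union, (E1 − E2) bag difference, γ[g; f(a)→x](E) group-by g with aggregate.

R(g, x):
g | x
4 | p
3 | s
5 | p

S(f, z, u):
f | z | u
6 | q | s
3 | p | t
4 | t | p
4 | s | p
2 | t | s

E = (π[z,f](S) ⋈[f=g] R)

Row counts bottom-up:
  S → 5
  π[z,f](S) → 5
  R → 3
  (π[z,f](S) ⋈[f=g] R) → 3

|E| = 3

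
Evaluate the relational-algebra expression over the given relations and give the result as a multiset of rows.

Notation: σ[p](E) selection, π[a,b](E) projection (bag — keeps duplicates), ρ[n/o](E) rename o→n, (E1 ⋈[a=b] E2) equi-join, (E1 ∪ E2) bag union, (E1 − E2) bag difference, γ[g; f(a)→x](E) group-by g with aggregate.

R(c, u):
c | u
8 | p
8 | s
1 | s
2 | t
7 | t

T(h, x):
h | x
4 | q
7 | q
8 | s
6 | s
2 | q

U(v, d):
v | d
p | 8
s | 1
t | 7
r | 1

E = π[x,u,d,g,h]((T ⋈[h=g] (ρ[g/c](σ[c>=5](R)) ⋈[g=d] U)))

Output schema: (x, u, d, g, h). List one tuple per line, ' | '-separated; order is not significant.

Row counts bottom-up:
  T → 5
  R → 5
  σ[c>=5](R) → 3
  ρ[g/c](σ[c>=5](R)) → 3
  U → 4
  (ρ[g/c](σ[c>=5](R)) ⋈[g=d] U) → 3
  (T ⋈[h=g] (ρ[g/c](σ[c>=5](R)) ⋈[g=d] U)) → 3
  π[x,u,d,g,h]((T ⋈[h=g] (ρ[g/c](σ[c>=5](R)) ⋈[g=d] U))) → 3

== RESULT ==
x | u | d | g | h
q | t | 7 | 7 | 7
s | p | 8 | 8 | 8
s | s | 8 | 8 | 8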